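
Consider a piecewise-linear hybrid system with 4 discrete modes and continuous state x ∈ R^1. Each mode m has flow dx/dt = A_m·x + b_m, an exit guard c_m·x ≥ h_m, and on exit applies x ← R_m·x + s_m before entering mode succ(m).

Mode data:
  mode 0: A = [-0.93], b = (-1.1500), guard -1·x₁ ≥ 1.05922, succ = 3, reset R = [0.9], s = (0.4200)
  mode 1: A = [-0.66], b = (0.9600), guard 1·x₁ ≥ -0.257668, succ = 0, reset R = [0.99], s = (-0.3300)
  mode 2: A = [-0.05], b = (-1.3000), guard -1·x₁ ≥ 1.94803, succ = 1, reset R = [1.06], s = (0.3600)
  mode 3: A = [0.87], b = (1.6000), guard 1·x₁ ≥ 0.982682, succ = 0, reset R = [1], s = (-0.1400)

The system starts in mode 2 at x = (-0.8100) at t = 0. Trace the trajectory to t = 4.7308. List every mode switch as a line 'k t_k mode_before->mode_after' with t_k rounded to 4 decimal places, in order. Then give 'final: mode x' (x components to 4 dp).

Mode 2: guard c·x = 1.9480 hit at Δt = 0.9246 (t = 0.9246), x⁻ = (-1.9480) → reset → x⁺ = (-1.7049), jump to mode 1
Mode 1: guard c·x = -0.2577 hit at Δt = 0.9282 (t = 1.8528), x⁻ = (-0.2577) → reset → x⁺ = (-0.5851), jump to mode 0
Mode 0: guard c·x = 1.0592 hit at Δt = 1.3991 (t = 3.2519), x⁻ = (-1.0592) → reset → x⁺ = (-0.5333), jump to mode 3
Mode 3: guard c·x = 0.9827 hit at Δt = 0.8857 (t = 4.1376), x⁻ = (0.9827) → reset → x⁺ = (0.8427), jump to mode 0
Mode 0: flow for 0.5932 to horizon, guard not reached → x = (-0.0389)

1 0.9246 2->1
2 1.8528 1->0
3 3.2519 0->3
4 4.1376 3->0
final: 0 -0.0389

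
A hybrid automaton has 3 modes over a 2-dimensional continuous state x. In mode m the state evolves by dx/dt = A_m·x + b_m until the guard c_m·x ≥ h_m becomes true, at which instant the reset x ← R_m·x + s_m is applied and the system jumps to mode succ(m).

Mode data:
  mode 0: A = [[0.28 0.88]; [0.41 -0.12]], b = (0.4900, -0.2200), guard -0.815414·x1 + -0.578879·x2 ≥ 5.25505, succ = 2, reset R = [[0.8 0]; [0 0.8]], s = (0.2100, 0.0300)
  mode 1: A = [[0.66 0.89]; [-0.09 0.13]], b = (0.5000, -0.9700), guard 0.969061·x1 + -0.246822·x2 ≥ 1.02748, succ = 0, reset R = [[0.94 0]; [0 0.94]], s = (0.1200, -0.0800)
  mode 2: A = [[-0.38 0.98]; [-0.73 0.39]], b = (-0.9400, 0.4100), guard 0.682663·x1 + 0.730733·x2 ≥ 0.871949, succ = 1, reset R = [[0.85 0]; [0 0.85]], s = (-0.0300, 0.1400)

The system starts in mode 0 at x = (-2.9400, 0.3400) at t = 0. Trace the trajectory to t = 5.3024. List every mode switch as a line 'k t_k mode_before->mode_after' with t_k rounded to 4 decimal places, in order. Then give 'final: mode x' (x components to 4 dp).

1 1.5763 0->2
2 3.1031 2->1
3 4.4733 1->0
final: 0 4.1341 2.3787

Mode 0: guard c·x = 5.2550 hit at Δt = 1.5763 (t = 1.5763), x⁻ = (-4.9139, -2.1562) → reset → x⁺ = (-3.7211, -1.6950), jump to mode 2
Mode 2: guard c·x = 0.8719 hit at Δt = 1.5268 (t = 3.1031), x⁻ = (-2.1539, 3.2055) → reset → x⁺ = (-1.8608, 2.8646), jump to mode 1
Mode 1: guard c·x = 1.0275 hit at Δt = 1.3702 (t = 4.4733), x⁻ = (1.5742, 2.0177) → reset → x⁺ = (1.5998, 1.8167), jump to mode 0
Mode 0: flow for 0.8291 to horizon, guard not reached → x = (4.1341, 2.3787)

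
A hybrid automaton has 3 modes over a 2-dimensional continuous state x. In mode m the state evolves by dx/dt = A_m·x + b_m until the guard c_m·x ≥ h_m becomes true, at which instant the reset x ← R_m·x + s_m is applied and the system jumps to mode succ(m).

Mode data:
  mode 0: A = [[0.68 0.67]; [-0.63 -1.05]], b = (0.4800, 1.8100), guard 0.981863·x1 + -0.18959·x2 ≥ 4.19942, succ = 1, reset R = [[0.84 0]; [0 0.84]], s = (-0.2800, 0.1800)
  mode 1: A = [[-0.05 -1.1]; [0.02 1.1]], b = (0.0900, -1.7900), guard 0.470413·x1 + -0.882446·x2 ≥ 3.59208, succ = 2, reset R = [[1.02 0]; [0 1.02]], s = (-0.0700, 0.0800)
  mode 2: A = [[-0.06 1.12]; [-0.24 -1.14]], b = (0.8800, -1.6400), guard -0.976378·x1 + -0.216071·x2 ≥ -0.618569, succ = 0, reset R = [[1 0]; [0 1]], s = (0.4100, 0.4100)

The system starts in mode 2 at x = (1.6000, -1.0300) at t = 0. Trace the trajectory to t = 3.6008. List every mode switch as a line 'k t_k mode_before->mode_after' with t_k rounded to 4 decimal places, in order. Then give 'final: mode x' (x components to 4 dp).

Mode 2: guard c·x = -0.6186 hit at Δt = 0.9639 (t = 0.9639), x⁻ = (0.9608, -1.4790) → reset → x⁺ = (1.3708, -1.0690), jump to mode 0
Mode 0: guard c·x = 4.1994 hit at Δt = 1.4593 (t = 2.4232), x⁻ = (4.2333, -0.2264) → reset → x⁺ = (3.2760, -0.0102), jump to mode 1
Mode 1: guard c·x = 3.5921 hit at Δt = 0.7381 (t = 3.1613), x⁻ = (3.9169, -1.9826) → reset → x⁺ = (3.9252, -1.9423), jump to mode 2
Mode 2: flow for 0.4395 to horizon, guard not reached → x = (3.2328, -2.0385)

1 0.9639 2->0
2 2.4232 0->1
3 3.1613 1->2
final: 2 3.2328 -2.0385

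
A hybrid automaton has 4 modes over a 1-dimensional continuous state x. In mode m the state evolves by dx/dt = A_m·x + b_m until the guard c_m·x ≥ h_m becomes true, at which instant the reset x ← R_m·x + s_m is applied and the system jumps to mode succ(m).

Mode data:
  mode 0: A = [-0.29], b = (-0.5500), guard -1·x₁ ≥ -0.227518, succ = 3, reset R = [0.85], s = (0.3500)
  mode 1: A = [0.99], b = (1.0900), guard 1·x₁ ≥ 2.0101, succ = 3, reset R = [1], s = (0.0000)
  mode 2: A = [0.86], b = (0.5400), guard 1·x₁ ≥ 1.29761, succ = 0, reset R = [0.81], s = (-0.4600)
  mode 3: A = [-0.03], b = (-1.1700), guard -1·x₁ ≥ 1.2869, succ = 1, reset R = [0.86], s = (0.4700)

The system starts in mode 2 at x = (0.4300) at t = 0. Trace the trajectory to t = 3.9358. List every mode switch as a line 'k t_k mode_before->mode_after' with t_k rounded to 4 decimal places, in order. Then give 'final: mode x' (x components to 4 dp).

1 0.6964 2->0
2 1.2412 0->3
3 2.8209 3->1
final: 1 0.2990

Mode 2: guard c·x = 1.2976 hit at Δt = 0.6964 (t = 0.6964), x⁻ = (1.2976) → reset → x⁺ = (0.5911), jump to mode 0
Mode 0: guard c·x = -0.2275 hit at Δt = 0.5448 (t = 1.2412), x⁻ = (0.2275) → reset → x⁺ = (0.5434), jump to mode 3
Mode 3: guard c·x = 1.2869 hit at Δt = 1.5797 (t = 2.8209), x⁻ = (-1.2869) → reset → x⁺ = (-0.6367), jump to mode 1
Mode 1: flow for 1.1149 to horizon, guard not reached → x = (0.2990)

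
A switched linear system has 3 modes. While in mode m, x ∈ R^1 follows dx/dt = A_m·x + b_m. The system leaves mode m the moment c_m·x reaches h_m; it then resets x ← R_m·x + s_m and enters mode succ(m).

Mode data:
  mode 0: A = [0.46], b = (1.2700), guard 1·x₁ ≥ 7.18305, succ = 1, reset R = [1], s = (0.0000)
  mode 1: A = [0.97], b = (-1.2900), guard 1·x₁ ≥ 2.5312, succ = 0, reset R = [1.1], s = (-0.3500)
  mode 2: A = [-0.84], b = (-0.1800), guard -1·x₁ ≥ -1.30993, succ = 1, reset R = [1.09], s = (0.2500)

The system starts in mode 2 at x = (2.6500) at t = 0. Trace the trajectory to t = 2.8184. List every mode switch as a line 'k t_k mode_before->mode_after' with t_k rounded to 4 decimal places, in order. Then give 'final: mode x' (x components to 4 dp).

Mode 2: guard c·x = -1.3099 hit at Δt = 0.7510 (t = 0.7510), x⁻ = (1.3099) → reset → x⁺ = (1.6778), jump to mode 1
Mode 1: guard c·x = 2.5312 hit at Δt = 1.2775 (t = 2.0285), x⁻ = (2.5312) → reset → x⁺ = (2.4343), jump to mode 0
Mode 0: flow for 0.7899 to horizon, guard not reached → x = (4.7106)

1 0.7510 2->1
2 2.0285 1->0
final: 0 4.7106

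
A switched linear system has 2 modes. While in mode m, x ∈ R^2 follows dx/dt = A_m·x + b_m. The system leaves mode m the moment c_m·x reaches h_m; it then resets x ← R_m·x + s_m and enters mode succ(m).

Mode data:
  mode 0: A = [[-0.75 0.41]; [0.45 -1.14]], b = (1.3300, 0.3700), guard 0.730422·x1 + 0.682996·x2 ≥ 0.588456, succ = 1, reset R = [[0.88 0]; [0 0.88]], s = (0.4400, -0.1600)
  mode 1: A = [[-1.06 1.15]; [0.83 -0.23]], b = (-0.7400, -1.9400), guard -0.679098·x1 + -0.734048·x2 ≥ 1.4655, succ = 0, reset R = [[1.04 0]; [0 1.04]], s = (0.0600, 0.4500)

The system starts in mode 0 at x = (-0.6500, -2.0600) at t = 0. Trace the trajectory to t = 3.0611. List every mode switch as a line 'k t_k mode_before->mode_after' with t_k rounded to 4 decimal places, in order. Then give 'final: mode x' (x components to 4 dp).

1 1.5574 0->1
2 2.4406 1->0
final: 0 0.2026 -0.4005

Mode 0: guard c·x = 0.5885 hit at Δt = 1.5574 (t = 1.5574), x⁻ = (0.7863, 0.0207) → reset → x⁺ = (1.1319, -0.1418), jump to mode 1
Mode 1: guard c·x = 1.4655 hit at Δt = 0.8832 (t = 2.4406), x⁻ = (-0.5394, -1.4975) → reset → x⁺ = (-0.5010, -1.1074), jump to mode 0
Mode 0: flow for 0.6205 to horizon, guard not reached → x = (0.2026, -0.4005)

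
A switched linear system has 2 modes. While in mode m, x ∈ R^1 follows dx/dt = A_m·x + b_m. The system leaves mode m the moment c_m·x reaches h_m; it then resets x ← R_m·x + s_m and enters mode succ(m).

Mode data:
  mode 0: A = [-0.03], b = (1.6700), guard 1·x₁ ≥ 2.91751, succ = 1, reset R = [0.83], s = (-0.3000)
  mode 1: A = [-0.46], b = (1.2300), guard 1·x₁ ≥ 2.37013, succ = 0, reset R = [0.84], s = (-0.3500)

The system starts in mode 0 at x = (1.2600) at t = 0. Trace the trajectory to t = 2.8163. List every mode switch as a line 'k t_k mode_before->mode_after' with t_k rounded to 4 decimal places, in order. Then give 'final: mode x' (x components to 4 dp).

Mode 0: guard c·x = 2.9175 hit at Δt = 1.0313 (t = 1.0313), x⁻ = (2.9175) → reset → x⁺ = (2.1215), jump to mode 1
Mode 1: guard c·x = 2.3701 hit at Δt = 1.2998 (t = 2.3311), x⁻ = (2.3701) → reset → x⁺ = (1.6409), jump to mode 0
Mode 0: flow for 0.4852 to horizon, guard not reached → x = (2.4216)

1 1.0313 0->1
2 2.3311 1->0
final: 0 2.4216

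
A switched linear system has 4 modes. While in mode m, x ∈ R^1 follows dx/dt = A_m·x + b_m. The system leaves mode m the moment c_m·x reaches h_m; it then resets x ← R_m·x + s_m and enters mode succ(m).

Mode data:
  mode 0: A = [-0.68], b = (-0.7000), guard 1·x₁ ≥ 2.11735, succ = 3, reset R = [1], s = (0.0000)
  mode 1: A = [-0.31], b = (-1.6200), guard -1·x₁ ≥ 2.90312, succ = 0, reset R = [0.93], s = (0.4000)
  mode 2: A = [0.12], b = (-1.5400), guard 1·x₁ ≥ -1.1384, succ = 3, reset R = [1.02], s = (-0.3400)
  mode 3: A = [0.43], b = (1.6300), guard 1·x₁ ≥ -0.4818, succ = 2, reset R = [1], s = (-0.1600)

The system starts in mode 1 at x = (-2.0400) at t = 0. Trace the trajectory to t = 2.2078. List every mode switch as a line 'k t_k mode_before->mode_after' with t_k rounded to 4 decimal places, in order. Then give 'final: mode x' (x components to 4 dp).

1 1.0193 1->0
final: 0 -1.5956

Mode 1: guard c·x = 2.9031 hit at Δt = 1.0193 (t = 1.0193), x⁻ = (-2.9031) → reset → x⁺ = (-2.2999), jump to mode 0
Mode 0: flow for 1.1885 to horizon, guard not reached → x = (-1.5956)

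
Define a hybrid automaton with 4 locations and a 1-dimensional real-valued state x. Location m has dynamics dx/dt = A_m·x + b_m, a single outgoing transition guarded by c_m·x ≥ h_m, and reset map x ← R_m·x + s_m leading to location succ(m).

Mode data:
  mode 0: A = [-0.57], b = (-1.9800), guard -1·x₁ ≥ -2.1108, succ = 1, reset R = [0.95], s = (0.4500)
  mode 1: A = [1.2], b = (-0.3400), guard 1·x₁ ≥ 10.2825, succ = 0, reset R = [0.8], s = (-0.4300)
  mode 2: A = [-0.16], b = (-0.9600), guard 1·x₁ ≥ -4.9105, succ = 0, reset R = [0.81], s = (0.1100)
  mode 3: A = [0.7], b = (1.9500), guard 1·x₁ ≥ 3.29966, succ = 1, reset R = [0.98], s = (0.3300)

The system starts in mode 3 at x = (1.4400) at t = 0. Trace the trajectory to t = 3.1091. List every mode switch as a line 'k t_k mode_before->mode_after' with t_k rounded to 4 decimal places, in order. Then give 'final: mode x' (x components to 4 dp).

Mode 3: guard c·x = 3.2997 hit at Δt = 0.5210 (t = 0.5210), x⁻ = (3.2997) → reset → x⁺ = (3.5637), jump to mode 1
Mode 1: guard c·x = 10.2825 hit at Δt = 0.9288 (t = 1.4498), x⁻ = (10.2825) → reset → x⁺ = (7.7960), jump to mode 0
Mode 0: guard c·x = -2.1108 hit at Δt = 1.2318 (t = 2.6816), x⁻ = (2.1108) → reset → x⁺ = (2.4553), jump to mode 1
Mode 1: flow for 0.4275 to horizon, guard not reached → x = (3.9111)

1 0.5210 3->1
2 1.4498 1->0
3 2.6816 0->1
final: 1 3.9111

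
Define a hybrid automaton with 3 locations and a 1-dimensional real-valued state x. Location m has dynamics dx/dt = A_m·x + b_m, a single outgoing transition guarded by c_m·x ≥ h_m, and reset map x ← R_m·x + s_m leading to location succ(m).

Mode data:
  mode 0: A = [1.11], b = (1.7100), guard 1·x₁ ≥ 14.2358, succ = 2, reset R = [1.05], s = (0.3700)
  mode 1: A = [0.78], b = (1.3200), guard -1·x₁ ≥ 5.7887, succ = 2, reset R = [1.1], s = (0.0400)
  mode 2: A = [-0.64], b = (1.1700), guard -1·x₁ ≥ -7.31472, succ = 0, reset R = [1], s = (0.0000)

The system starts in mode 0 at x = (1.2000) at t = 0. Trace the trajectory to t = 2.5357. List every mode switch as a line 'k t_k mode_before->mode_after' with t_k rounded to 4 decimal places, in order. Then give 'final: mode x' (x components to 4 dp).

Mode 0: guard c·x = 14.2358 hit at Δt = 1.5769 (t = 1.5769), x⁻ = (14.2358) → reset → x⁺ = (15.3176), jump to mode 2
Mode 2: flow for 0.9588 to horizon, guard not reached → x = (9.1311)

1 1.5769 0->2
final: 2 9.1311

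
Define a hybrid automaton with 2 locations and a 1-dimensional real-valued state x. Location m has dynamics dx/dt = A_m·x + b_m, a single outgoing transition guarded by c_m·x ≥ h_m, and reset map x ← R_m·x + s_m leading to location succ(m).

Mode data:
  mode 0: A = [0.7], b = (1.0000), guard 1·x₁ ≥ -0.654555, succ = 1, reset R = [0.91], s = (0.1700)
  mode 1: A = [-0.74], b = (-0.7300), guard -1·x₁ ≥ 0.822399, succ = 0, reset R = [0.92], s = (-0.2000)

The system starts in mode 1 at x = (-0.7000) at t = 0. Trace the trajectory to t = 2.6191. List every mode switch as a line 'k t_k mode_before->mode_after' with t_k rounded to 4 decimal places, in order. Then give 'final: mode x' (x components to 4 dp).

Mode 1: guard c·x = 0.8224 hit at Δt = 0.7531 (t = 0.7531), x⁻ = (-0.8224) → reset → x⁺ = (-0.9566), jump to mode 0
Mode 0: guard c·x = -0.6546 hit at Δt = 0.7067 (t = 1.4598), x⁻ = (-0.6546) → reset → x⁺ = (-0.4256), jump to mode 1
Mode 1: flow for 1.1593 to horizon, guard not reached → x = (-0.7487)

1 0.7531 1->0
2 1.4598 0->1
final: 1 -0.7487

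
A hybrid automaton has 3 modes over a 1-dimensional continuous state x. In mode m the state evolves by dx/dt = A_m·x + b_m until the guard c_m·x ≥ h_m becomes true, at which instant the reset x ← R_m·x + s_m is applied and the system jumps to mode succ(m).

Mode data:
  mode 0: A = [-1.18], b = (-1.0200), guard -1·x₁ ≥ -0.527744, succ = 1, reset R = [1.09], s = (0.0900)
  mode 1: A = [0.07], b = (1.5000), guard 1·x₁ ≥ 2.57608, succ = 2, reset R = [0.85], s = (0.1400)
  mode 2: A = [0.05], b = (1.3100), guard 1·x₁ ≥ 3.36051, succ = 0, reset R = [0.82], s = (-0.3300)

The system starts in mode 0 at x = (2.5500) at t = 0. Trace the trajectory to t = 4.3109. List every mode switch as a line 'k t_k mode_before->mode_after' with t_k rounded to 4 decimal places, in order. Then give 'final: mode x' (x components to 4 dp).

Mode 0: guard c·x = -0.5277 hit at Δt = 0.7603 (t = 0.7603), x⁻ = (0.5277) → reset → x⁺ = (0.6652), jump to mode 1
Mode 1: guard c·x = 2.5761 hit at Δt = 1.1850 (t = 1.9453), x⁻ = (2.5761) → reset → x⁺ = (2.3297), jump to mode 2
Mode 2: guard c·x = 3.3605 hit at Δt = 0.7099 (t = 2.6552), x⁻ = (3.3605) → reset → x⁺ = (2.4256), jump to mode 0
Mode 0: guard c·x = -0.5277 hit at Δt = 0.7289 (t = 3.3840), x⁻ = (0.5277) → reset → x⁺ = (0.6652), jump to mode 1
Mode 1: flow for 0.9269 to horizon, guard not reached → x = (2.1462)

1 0.7603 0->1
2 1.9453 1->2
3 2.6552 2->0
4 3.3840 0->1
final: 1 2.1462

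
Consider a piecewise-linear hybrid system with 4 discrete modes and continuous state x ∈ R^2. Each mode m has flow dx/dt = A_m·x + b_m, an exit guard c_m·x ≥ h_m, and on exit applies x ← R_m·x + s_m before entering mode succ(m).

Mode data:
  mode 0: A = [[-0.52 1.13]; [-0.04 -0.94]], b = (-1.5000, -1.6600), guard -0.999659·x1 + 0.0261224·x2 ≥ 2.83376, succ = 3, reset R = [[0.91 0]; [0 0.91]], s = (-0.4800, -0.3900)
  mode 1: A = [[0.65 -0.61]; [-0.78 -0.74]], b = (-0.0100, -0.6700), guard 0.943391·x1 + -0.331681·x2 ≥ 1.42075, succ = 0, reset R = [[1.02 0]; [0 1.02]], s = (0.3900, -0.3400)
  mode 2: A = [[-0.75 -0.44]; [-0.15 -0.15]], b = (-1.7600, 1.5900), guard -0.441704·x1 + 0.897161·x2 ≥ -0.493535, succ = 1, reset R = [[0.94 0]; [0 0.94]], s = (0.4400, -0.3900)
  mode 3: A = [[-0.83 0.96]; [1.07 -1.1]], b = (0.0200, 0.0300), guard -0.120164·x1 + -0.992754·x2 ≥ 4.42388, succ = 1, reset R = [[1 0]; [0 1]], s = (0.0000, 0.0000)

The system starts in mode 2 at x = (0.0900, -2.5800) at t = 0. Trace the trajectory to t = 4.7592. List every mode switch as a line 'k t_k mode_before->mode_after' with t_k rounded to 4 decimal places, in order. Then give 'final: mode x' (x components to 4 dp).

Mode 2: guard c·x = -0.4935 hit at Δt = 0.9078 (t = 0.9078), x⁻ = (-0.6450, -0.8676) → reset → x⁺ = (-0.1663, -1.2056), jump to mode 1
Mode 1: guard c·x = 1.4207 hit at Δt = 1.3058 (t = 2.2136), x⁻ = (1.0455, -1.3097) → reset → x⁺ = (1.4564, -1.6759), jump to mode 0
Mode 0: guard c·x = 2.8338 hit at Δt = 1.4857 (t = 3.6993), x⁻ = (-2.8791, -1.6968) → reset → x⁺ = (-3.1000, -1.9341), jump to mode 3
Mode 3: flow for 1.0599 to horizon, guard not reached → x = (-2.8576, -2.5233)

1 0.9078 2->1
2 2.2136 1->0
3 3.6993 0->3
final: 3 -2.8576 -2.5233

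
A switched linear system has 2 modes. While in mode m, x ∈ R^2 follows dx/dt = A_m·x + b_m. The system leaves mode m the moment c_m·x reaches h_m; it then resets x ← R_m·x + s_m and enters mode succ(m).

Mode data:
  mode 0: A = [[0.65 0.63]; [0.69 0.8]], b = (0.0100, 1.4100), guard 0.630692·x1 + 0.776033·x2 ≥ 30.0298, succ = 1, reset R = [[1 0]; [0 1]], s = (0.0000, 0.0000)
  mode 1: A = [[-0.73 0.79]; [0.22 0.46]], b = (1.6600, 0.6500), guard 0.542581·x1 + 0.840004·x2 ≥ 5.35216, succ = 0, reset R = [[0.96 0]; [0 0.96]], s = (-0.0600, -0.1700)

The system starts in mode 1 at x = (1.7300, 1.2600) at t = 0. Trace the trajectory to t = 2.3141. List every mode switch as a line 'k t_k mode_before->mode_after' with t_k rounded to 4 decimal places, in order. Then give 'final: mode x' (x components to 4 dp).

1 1.1569 1->0
final: 0 17.7021 21.9939

Mode 1: guard c·x = 5.3522 hit at Δt = 1.1569 (t = 1.1569), x⁻ = (3.6797, 3.9948) → reset → x⁺ = (3.4725, 3.6650), jump to mode 0
Mode 0: flow for 1.1572 to horizon, guard not reached → x = (17.7021, 21.9939)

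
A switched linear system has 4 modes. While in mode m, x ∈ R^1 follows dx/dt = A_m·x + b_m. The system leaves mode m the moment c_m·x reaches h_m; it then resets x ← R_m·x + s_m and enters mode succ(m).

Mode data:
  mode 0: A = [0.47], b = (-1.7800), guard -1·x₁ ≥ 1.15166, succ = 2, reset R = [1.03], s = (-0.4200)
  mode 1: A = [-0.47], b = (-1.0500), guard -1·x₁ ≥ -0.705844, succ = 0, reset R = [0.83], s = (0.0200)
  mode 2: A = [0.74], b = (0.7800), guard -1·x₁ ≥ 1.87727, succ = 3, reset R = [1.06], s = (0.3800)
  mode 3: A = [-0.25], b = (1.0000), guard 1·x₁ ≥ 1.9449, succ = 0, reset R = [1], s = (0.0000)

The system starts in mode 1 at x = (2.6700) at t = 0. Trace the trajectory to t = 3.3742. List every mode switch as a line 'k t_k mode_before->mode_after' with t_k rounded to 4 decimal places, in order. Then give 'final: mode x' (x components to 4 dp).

1 1.0887 1->0
2 2.0245 0->2
3 2.5642 2->3
final: 3 -0.5815

Mode 1: guard c·x = -0.7058 hit at Δt = 1.0887 (t = 1.0887), x⁻ = (0.7058) → reset → x⁺ = (0.6059), jump to mode 0
Mode 0: guard c·x = 1.1517 hit at Δt = 0.9358 (t = 2.0245), x⁻ = (-1.1517) → reset → x⁺ = (-1.6062), jump to mode 2
Mode 2: guard c·x = 1.8773 hit at Δt = 0.5397 (t = 2.5642), x⁻ = (-1.8773) → reset → x⁺ = (-1.6099), jump to mode 3
Mode 3: flow for 0.8100 to horizon, guard not reached → x = (-0.5815)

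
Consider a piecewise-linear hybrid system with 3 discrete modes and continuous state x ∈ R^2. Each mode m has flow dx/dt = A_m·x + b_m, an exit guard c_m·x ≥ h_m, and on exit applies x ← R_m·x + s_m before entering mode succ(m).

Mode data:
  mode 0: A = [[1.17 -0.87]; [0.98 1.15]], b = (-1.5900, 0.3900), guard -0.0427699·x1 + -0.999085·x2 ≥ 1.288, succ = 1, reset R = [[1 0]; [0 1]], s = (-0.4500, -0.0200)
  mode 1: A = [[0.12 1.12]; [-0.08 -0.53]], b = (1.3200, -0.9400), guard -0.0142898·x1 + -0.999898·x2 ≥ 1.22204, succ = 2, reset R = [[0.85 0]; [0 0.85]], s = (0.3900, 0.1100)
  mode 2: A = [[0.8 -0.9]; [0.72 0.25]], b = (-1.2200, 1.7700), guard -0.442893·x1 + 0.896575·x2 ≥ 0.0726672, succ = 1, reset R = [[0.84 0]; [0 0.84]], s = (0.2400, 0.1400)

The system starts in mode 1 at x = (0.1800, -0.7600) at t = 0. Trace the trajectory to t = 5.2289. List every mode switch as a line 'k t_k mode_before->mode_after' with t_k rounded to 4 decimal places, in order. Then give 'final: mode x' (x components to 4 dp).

Mode 1: guard c·x = 1.2220 hit at Δt = 1.0891 (t = 1.0891), x⁻ = (0.4251, -1.2282) → reset → x⁺ = (0.7514, -0.9340), jump to mode 2
Mode 2: guard c·x = 0.0727 hit at Δt = 0.5799 (t = 1.6690), x⁻ = (0.5292, 0.3425) → reset → x⁺ = (0.6845, 0.4277), jump to mode 1
Mode 1: guard c·x = 1.2220 hit at Δt = 2.0873 (t = 3.7563), x⁻ = (2.6599, -1.2602) → reset → x⁺ = (2.6509, -0.9612), jump to mode 2
Mode 2: guard c·x = 0.0727 hit at Δt = 0.6563 (t = 4.4126), x⁻ = (3.2793, 1.7010) → reset → x⁺ = (2.9946, 1.5688), jump to mode 1
Mode 1: flow for 0.8163 to horizon, guard not reached → x = (5.2431, 0.1677)

1 1.0891 1->2
2 1.6690 2->1
3 3.7563 1->2
4 4.4126 2->1
final: 1 5.2431 0.1677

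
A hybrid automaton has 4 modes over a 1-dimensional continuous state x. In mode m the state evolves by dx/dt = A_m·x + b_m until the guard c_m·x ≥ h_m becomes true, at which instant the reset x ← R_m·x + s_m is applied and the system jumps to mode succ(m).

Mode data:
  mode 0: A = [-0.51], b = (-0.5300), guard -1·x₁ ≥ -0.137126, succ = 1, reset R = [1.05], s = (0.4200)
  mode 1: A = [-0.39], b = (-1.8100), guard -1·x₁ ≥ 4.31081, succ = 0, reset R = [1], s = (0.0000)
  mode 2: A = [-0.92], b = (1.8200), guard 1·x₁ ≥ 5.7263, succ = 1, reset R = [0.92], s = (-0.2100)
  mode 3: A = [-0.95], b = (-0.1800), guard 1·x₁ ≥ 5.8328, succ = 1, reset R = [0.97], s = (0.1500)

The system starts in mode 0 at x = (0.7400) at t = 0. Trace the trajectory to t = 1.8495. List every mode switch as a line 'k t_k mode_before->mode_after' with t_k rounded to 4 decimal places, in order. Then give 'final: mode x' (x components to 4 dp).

1 0.8113 0->1
final: 1 -1.1691

Mode 0: guard c·x = -0.1371 hit at Δt = 0.8113 (t = 0.8113), x⁻ = (0.1371) → reset → x⁺ = (0.5640), jump to mode 1
Mode 1: flow for 1.0382 to horizon, guard not reached → x = (-1.1691)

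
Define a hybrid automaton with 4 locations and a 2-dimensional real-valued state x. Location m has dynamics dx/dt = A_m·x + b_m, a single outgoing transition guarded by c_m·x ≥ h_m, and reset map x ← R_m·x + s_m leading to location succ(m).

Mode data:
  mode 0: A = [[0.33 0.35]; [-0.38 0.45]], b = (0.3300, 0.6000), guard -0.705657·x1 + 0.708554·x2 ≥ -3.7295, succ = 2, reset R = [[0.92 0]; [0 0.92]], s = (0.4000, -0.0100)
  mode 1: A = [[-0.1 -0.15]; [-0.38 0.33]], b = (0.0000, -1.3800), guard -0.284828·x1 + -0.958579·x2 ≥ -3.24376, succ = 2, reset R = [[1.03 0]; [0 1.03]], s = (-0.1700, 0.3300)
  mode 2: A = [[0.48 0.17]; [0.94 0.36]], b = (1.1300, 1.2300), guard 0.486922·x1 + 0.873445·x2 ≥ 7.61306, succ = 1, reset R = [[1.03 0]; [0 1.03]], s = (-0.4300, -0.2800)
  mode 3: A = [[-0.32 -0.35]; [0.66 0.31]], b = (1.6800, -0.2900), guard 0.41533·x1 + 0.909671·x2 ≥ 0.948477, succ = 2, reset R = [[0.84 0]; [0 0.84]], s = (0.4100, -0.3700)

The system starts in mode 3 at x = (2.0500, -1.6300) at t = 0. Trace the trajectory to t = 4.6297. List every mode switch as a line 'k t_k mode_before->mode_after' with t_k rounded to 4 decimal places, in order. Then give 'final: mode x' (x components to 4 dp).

1 1.0162 3->2
2 1.9460 2->1
3 3.2248 1->2
4 3.5781 2->1
final: 1 5.0914 2.5633

Mode 3: guard c·x = 0.9485 hit at Δt = 1.0162 (t = 1.0162), x⁻ = (3.2750, -0.4526) → reset → x⁺ = (3.1610, -0.7502), jump to mode 2
Mode 2: guard c·x = 7.6131 hit at Δt = 0.9298 (t = 1.9460), x⁻ = (6.5691, 5.0540) → reset → x⁺ = (6.3362, 4.9257), jump to mode 1
Mode 1: guard c·x = -3.2438 hit at Δt = 1.2788 (t = 3.2248), x⁻ = (4.9569, 1.9111) → reset → x⁺ = (4.9356, 2.2984), jump to mode 2
Mode 2: guard c·x = 7.6131 hit at Δt = 0.3533 (t = 3.5781), x⁻ = (6.5171, 5.0830) → reset → x⁺ = (6.2827, 4.9555), jump to mode 1
Mode 1: flow for 1.0516 to horizon, guard not reached → x = (5.0914, 2.5633)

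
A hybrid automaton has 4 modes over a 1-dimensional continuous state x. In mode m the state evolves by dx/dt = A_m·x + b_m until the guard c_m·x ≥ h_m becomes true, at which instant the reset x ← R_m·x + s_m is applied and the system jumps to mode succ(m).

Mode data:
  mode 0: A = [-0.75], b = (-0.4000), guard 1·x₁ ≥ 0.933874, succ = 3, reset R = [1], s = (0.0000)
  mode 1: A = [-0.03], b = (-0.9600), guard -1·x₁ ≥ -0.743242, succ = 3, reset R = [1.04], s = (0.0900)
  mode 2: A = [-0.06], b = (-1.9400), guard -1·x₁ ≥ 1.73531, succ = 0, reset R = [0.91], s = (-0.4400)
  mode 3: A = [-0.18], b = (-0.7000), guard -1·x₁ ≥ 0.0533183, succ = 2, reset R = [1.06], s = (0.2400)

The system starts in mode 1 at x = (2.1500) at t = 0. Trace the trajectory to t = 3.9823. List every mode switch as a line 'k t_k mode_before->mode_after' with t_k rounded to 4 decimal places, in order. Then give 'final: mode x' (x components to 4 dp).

1 1.4022 1->3
2 2.5923 3->2
3 3.6060 2->0
final: 0 -1.6538

Mode 1: guard c·x = -0.7432 hit at Δt = 1.4022 (t = 1.4022), x⁻ = (0.7432) → reset → x⁺ = (0.8630), jump to mode 3
Mode 3: guard c·x = 0.0533 hit at Δt = 1.1901 (t = 2.5923), x⁻ = (-0.0533) → reset → x⁺ = (0.1835), jump to mode 2
Mode 2: guard c·x = 1.7353 hit at Δt = 1.0137 (t = 3.6060), x⁻ = (-1.7353) → reset → x⁺ = (-2.0191), jump to mode 0
Mode 0: flow for 0.3763 to horizon, guard not reached → x = (-1.6538)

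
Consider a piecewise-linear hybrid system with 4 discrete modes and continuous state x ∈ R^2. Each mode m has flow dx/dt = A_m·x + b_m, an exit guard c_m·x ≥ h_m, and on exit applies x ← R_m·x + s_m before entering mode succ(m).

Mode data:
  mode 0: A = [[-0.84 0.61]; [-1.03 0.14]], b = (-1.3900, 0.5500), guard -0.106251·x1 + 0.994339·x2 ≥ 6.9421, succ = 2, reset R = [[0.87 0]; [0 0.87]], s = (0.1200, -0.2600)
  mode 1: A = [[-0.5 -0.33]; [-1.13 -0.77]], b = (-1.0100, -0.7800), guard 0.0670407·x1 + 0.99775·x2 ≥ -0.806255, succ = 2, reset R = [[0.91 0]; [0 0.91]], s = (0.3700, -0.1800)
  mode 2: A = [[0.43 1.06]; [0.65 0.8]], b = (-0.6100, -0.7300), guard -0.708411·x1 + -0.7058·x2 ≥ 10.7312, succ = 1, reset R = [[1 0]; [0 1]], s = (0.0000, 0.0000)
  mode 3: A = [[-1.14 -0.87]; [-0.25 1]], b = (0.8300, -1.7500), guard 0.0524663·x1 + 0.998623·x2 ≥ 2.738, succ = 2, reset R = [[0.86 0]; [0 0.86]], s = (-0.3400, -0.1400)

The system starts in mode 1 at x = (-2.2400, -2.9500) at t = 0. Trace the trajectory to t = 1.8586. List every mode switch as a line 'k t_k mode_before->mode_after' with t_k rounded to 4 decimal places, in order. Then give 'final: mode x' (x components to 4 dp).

Mode 1: guard c·x = -0.8063 hit at Δt = 0.8335 (t = 0.8335), x⁻ = (-1.8075, -0.6866) → reset → x⁺ = (-1.2749, -0.8048), jump to mode 2
Mode 2: flow for 1.0251 to horizon, guard not reached → x = (-6.2853, -5.9157)

1 0.8335 1->2
final: 2 -6.2853 -5.9157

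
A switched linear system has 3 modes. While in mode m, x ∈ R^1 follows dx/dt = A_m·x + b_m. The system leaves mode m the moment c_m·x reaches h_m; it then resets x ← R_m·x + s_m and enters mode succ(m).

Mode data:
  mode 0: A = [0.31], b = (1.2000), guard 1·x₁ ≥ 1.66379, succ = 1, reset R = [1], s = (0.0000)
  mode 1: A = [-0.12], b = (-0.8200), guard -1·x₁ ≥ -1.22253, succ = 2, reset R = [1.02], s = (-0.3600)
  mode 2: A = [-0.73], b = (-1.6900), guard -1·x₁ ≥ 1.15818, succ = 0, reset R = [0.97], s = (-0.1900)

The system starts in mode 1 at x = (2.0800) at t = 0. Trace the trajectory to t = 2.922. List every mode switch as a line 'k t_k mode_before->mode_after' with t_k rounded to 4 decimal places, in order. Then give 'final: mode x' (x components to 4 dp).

Mode 1: guard c·x = -1.2225 hit at Δt = 0.8429 (t = 0.8429), x⁻ = (1.2225) → reset → x⁺ = (0.8870), jump to mode 2
Mode 2: guard c·x = 1.1582 hit at Δt = 1.3946 (t = 2.2375), x⁻ = (-1.1582) → reset → x⁺ = (-1.3134), jump to mode 0
Mode 0: flow for 0.6845 to horizon, guard not reached → x = (-0.7089)

1 0.8429 1->2
2 2.2375 2->0
final: 0 -0.7089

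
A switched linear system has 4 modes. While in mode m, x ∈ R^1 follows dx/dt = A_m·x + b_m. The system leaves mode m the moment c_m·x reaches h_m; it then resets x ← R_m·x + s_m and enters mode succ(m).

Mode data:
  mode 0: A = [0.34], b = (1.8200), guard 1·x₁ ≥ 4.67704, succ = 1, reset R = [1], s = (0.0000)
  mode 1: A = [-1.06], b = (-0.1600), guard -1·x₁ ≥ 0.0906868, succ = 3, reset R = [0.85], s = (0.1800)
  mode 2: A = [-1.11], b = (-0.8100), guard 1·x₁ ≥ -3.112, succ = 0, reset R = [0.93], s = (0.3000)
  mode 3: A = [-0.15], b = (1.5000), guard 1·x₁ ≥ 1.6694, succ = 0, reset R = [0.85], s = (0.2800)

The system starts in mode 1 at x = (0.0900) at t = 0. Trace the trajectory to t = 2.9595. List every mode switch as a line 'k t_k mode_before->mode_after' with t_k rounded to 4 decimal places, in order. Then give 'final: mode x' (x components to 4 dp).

1 1.3075 1->3
2 2.4562 3->0
final: 0 3.0151

Mode 1: guard c·x = 0.0907 hit at Δt = 1.3075 (t = 1.3075), x⁻ = (-0.0907) → reset → x⁺ = (0.1029), jump to mode 3
Mode 3: guard c·x = 1.6694 hit at Δt = 1.1487 (t = 2.4562), x⁻ = (1.6694) → reset → x⁺ = (1.6990), jump to mode 0
Mode 0: flow for 0.5033 to horizon, guard not reached → x = (3.0151)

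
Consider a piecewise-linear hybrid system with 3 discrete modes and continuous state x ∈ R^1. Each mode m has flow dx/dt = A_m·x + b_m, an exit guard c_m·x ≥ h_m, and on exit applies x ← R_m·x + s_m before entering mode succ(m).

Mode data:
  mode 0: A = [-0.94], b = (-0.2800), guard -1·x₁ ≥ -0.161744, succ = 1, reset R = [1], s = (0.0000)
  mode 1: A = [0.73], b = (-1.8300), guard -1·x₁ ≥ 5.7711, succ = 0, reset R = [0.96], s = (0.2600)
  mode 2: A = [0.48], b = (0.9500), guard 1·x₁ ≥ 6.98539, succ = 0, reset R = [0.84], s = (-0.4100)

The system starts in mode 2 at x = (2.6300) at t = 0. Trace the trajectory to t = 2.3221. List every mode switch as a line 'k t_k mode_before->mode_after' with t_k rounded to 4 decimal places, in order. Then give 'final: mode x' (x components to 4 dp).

1 1.3859 2->0
final: 0 2.0894

Mode 2: guard c·x = 6.9854 hit at Δt = 1.3859 (t = 1.3859), x⁻ = (6.9854) → reset → x⁺ = (5.4577), jump to mode 0
Mode 0: flow for 0.9362 to horizon, guard not reached → x = (2.0894)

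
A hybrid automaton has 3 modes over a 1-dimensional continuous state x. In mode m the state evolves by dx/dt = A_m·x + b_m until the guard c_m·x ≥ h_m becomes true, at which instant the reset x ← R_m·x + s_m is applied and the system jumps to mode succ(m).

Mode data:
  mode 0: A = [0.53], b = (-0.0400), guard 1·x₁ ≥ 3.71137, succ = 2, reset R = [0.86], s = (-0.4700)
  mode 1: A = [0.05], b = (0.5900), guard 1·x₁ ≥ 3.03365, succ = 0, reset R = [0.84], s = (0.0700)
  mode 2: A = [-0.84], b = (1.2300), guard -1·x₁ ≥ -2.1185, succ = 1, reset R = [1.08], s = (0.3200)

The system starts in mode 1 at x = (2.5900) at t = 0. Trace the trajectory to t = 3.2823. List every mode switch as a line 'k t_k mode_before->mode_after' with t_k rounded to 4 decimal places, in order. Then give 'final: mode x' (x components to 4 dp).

1 0.6073 1->0
2 1.2820 0->2
3 2.0599 2->1
4 2.6422 1->0
final: 0 3.6453

Mode 1: guard c·x = 3.0337 hit at Δt = 0.6073 (t = 0.6073), x⁻ = (3.0336) → reset → x⁺ = (2.6183), jump to mode 0
Mode 0: guard c·x = 3.7114 hit at Δt = 0.6747 (t = 1.2820), x⁻ = (3.7114) → reset → x⁺ = (2.7218), jump to mode 2
Mode 2: guard c·x = -2.1185 hit at Δt = 0.7779 (t = 2.0599), x⁻ = (2.1185) → reset → x⁺ = (2.6080), jump to mode 1
Mode 1: guard c·x = 3.0337 hit at Δt = 0.5823 (t = 2.6422), x⁻ = (3.0337) → reset → x⁺ = (2.6183), jump to mode 0
Mode 0: flow for 0.6401 to horizon, guard not reached → x = (3.6453)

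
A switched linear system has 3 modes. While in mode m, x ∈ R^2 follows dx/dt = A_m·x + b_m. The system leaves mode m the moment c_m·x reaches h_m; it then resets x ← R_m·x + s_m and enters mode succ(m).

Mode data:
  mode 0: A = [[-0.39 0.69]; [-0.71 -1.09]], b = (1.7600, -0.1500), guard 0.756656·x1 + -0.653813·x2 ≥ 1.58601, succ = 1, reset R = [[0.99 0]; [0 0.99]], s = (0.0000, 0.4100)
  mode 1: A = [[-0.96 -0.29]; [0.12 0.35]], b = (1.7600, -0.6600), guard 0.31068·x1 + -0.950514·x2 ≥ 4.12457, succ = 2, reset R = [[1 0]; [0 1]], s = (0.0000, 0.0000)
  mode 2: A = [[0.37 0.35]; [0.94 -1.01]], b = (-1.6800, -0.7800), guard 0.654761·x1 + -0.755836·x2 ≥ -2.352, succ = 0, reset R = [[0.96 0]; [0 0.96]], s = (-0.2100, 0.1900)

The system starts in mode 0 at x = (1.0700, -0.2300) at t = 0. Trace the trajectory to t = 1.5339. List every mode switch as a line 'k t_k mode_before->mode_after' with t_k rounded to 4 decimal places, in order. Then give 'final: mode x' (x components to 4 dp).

1 0.5440 0->1
final: 1 1.8268 -0.7847

Mode 0: guard c·x = 1.5860 hit at Δt = 0.5440 (t = 0.5440), x⁻ = (1.5871, -0.5891) → reset → x⁺ = (1.5712, -0.1732), jump to mode 1
Mode 1: flow for 0.9899 to horizon, guard not reached → x = (1.8268, -0.7847)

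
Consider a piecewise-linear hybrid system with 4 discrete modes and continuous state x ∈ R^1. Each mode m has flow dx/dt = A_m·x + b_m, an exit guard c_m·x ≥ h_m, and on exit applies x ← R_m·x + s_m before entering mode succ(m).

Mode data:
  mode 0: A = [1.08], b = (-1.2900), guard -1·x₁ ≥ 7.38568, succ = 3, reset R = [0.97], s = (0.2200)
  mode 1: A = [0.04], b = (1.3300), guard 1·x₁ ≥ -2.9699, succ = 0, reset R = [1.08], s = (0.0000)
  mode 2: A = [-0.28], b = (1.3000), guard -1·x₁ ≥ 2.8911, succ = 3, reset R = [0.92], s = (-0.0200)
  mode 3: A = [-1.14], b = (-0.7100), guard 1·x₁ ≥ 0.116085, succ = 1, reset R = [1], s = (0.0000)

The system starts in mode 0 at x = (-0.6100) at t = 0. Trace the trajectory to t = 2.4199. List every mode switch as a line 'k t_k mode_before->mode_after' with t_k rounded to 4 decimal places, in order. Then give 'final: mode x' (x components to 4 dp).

Mode 0: guard c·x = 7.3857 hit at Δt = 1.4437 (t = 1.4437), x⁻ = (-7.3857) → reset → x⁺ = (-6.9441), jump to mode 3
Mode 3: flow for 0.9762 to horizon, guard not reached → x = (-2.7001)

1 1.4437 0->3
final: 3 -2.7001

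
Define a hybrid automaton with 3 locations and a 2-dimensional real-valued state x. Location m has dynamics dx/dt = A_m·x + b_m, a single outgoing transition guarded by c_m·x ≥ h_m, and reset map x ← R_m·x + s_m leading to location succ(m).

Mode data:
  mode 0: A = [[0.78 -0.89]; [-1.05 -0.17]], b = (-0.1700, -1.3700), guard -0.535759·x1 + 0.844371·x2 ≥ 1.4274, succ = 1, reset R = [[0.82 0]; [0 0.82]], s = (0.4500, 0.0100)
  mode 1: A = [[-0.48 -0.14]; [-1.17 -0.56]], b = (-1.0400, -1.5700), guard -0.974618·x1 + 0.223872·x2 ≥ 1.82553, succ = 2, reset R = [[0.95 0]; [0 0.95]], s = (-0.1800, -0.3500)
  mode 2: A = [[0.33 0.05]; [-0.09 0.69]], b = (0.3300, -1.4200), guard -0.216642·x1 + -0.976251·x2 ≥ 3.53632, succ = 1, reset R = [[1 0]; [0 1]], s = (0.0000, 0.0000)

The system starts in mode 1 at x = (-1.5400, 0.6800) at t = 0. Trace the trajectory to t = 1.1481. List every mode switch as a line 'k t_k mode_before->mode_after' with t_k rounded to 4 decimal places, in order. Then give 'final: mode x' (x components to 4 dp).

1 0.5176 1->2
final: 2 -2.0059 -0.5518

Mode 1: guard c·x = 1.8255 hit at Δt = 0.5176 (t = 0.5176), x⁻ = (-1.7204, 0.6647) → reset → x⁺ = (-1.8144, 0.2815), jump to mode 2
Mode 2: flow for 0.6305 to horizon, guard not reached → x = (-2.0059, -0.5518)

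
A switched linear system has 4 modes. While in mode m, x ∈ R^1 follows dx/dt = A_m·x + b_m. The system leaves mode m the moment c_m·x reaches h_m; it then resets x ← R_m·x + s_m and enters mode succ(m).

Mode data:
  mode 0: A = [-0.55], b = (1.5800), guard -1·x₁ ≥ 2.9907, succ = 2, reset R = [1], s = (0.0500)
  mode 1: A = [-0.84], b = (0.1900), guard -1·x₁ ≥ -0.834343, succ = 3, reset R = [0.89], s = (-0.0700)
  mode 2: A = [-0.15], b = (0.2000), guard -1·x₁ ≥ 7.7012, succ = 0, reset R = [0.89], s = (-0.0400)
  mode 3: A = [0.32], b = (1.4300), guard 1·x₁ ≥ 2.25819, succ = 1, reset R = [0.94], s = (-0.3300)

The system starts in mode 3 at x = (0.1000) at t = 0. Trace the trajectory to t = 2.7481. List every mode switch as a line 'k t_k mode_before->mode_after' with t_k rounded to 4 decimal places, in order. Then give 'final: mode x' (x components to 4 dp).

Mode 3: guard c·x = 2.2582 hit at Δt = 1.2090 (t = 1.2090), x⁻ = (2.2582) → reset → x⁺ = (1.7927), jump to mode 1
Mode 1: guard c·x = -0.8343 hit at Δt = 1.1264 (t = 2.3354), x⁻ = (0.8343) → reset → x⁺ = (0.6726), jump to mode 3
Mode 3: flow for 0.4127 to horizon, guard not reached → x = (1.3984)

1 1.2090 3->1
2 2.3354 1->3
final: 3 1.3984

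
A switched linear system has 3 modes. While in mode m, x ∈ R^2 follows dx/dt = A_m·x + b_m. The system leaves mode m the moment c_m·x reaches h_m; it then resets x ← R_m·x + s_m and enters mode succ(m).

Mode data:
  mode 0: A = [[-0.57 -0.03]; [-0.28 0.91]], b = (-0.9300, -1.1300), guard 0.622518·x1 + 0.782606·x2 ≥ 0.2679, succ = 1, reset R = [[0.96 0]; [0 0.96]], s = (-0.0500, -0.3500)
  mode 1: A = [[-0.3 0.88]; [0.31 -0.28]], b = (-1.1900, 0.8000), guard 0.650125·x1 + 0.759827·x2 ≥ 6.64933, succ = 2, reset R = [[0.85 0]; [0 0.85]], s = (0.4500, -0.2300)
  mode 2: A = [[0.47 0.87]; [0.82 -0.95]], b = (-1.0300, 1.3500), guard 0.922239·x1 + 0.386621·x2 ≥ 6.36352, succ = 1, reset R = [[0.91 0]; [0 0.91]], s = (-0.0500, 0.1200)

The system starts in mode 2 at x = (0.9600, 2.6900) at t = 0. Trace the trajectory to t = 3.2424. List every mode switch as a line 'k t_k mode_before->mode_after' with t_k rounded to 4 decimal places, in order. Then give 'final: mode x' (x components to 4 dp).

1 1.5157 2->1
2 2.0616 1->2
3 2.1720 2->1
4 2.7925 1->2
5 2.8964 2->1
final: 1 5.0341 3.8625

Mode 2: guard c·x = 6.3635 hit at Δt = 1.5157 (t = 1.5157), x⁻ = (5.2826, 3.8584) → reset → x⁺ = (4.7571, 3.6311), jump to mode 1
Mode 1: guard c·x = 6.6493 hit at Δt = 0.5459 (t = 2.0616), x⁻ = (5.2016, 4.3005) → reset → x⁺ = (4.8714, 3.4254), jump to mode 2
Mode 2: guard c·x = 6.3635 hit at Δt = 0.1104 (t = 2.1720), x⁻ = (5.3634, 3.6656) → reset → x⁺ = (4.8307, 3.4557), jump to mode 1
Mode 1: guard c·x = 6.6493 hit at Δt = 0.6205 (t = 2.7925), x⁻ = (5.2637, 4.2474) → reset → x⁺ = (4.9241, 3.3803), jump to mode 2
Mode 2: guard c·x = 6.3635 hit at Δt = 0.1039 (t = 2.8964), x⁻ = (5.3849, 3.6144) → reset → x⁺ = (4.8502, 3.4091), jump to mode 1
Mode 1: flow for 0.3460 to horizon, guard not reached → x = (5.0341, 3.8625)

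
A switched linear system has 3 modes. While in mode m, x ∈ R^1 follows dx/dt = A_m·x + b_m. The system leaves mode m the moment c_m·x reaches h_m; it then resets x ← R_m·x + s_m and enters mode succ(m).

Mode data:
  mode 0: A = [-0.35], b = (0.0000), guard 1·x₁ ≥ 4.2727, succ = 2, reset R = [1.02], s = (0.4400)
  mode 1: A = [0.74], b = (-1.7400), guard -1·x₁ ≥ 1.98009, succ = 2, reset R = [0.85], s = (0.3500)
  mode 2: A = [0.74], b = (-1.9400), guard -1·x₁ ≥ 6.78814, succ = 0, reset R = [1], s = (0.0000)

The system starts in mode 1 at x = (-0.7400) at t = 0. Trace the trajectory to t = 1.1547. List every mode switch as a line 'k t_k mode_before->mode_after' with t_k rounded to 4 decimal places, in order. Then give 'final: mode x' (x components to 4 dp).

Mode 1: guard c·x = 1.9801 hit at Δt = 0.4558 (t = 0.4558), x⁻ = (-1.9801) → reset → x⁺ = (-1.3331), jump to mode 2
Mode 2: flow for 0.6989 to horizon, guard not reached → x = (-4.0116)

1 0.4558 1->2
final: 2 -4.0116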